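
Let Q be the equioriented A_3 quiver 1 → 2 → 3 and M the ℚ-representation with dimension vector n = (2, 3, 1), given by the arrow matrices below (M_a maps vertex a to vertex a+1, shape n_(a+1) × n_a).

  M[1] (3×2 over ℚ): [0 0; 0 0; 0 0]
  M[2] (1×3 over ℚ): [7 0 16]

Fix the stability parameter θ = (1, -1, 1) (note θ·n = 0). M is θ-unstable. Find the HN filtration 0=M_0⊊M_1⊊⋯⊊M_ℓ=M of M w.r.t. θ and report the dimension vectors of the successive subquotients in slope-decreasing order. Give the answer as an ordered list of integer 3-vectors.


Interval decomposition of M: I[1,1]^2, I[2,2]^2, I[2,3].
HN type (ℓ=2): μ^(1)=1; μ^(2)=-1

((2, 0, 1); (0, 3, 0))


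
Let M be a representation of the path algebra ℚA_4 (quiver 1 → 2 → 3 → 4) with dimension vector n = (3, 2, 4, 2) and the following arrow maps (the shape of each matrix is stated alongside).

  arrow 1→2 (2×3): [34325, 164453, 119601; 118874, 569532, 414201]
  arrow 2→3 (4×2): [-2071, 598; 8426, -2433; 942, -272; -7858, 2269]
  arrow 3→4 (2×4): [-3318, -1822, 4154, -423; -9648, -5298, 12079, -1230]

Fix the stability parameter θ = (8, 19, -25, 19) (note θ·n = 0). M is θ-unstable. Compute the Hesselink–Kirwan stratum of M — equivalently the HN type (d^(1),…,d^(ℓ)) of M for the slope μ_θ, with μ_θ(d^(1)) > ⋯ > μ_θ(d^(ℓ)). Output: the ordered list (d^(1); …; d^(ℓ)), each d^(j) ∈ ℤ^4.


Via rank(M_{q-1}∘⋯∘M_p): M ≅ I[1,1], I[1,4]^2, I[3,3]^2.
μ_θ-semistable layers: μ^(1)=19; μ^(2)=8; μ^(3)=2/3; μ^(4)=-25

((0, 0, 0, 2); (1, 0, 0, 0); (2, 2, 2, 0); (0, 0, 2, 0))


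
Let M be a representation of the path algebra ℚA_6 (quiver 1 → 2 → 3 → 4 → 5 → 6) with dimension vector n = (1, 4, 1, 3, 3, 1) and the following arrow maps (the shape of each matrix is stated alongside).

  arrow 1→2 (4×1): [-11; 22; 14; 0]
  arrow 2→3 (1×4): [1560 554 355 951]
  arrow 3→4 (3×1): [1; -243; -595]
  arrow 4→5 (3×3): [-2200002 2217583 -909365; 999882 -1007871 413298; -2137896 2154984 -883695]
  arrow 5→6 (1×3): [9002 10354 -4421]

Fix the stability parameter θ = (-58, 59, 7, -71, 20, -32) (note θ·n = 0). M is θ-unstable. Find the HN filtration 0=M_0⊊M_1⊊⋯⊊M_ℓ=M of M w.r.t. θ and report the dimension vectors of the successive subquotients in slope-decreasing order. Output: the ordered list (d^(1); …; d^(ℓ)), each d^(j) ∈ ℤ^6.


Barcode: M ≅ I[1,6], I[2,2]^3, I[4,4], I[4,5], I[5,5]. HN layers by μ_θ (5 steps, strictly decreasing):
  μ^(1)=59; μ^(2)=20; μ^(3)=-17/5; μ^(4)=-58; μ^(5)=-71

((0, 3, 0, 0, 0, 0); (0, 0, 0, 0, 2, 0); (0, 1, 1, 1, 1, 1); (1, 0, 0, 0, 0, 0); (0, 0, 0, 2, 0, 0))


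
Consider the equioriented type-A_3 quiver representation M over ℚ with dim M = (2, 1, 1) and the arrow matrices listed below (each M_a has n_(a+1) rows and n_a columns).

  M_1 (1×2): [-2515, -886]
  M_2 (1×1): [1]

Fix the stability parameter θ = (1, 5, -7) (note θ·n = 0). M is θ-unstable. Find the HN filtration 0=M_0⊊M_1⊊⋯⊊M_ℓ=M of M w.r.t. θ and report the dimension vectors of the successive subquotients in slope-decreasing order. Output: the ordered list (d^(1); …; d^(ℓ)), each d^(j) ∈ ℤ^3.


Interval decomposition of M: I[1,1], I[1,3].
HN type (ℓ=2): μ^(1)=1; μ^(2)=-1/3

((1, 0, 0); (1, 1, 1))


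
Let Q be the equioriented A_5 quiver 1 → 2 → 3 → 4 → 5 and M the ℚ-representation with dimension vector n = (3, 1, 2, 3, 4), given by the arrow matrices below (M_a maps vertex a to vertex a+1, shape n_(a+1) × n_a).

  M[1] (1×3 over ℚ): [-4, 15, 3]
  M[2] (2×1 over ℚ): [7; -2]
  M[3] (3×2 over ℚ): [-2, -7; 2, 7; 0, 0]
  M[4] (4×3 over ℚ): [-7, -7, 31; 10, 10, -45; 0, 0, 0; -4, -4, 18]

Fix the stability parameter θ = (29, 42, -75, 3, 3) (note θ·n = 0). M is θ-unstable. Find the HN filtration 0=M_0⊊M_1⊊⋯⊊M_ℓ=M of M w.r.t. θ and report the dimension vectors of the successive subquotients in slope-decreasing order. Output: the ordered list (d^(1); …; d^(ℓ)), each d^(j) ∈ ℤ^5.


Interval decomposition of M: I[1,1]^2, I[1,3], I[3,4], I[4,5]^2, I[5,5]^2.
HN type (ℓ=4): μ^(1)=29; μ^(2)=3; μ^(3)=-4/3; μ^(4)=-75

((2, 0, 0, 0, 0); (0, 0, 0, 3, 4); (1, 1, 1, 0, 0); (0, 0, 1, 0, 0))


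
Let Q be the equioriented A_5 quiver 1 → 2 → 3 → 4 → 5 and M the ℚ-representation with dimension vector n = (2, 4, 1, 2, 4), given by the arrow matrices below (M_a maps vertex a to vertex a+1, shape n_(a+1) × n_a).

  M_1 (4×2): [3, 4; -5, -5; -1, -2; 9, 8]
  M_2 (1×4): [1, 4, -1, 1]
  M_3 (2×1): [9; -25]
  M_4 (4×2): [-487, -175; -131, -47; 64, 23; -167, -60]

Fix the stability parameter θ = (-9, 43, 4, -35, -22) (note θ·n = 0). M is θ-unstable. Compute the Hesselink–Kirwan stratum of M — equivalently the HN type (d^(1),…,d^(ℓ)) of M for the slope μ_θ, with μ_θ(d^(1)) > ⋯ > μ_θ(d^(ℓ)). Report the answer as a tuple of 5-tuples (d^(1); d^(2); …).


Barcode: M ≅ I[1,2], I[1,5], I[2,2]^2, I[4,5], I[5,5]^2. HN layers by μ_θ (5 steps, strictly decreasing):
  μ^(1)=43; μ^(2)=-5/2; μ^(3)=-9; μ^(4)=-22; μ^(5)=-35

((0, 3, 0, 0, 0); (0, 1, 1, 1, 1); (2, 0, 0, 0, 0); (0, 0, 0, 0, 3); (0, 0, 0, 1, 0))


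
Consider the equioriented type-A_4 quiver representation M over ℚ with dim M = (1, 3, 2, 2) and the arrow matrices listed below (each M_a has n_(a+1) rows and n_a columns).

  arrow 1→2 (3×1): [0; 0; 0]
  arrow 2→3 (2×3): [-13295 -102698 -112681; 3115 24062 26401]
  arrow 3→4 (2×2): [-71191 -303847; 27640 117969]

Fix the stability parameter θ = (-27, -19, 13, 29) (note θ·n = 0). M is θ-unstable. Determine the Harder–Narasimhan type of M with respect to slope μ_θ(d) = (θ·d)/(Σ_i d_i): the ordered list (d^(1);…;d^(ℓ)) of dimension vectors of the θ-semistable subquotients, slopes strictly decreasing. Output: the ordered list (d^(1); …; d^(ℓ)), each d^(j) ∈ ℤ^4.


Interval decomposition of M: I[1,1], I[2,2], I[2,4]^2.
HN type (ℓ=4): μ^(1)=29; μ^(2)=13; μ^(3)=-19; μ^(4)=-27

((0, 0, 0, 2); (0, 0, 2, 0); (0, 3, 0, 0); (1, 0, 0, 0))


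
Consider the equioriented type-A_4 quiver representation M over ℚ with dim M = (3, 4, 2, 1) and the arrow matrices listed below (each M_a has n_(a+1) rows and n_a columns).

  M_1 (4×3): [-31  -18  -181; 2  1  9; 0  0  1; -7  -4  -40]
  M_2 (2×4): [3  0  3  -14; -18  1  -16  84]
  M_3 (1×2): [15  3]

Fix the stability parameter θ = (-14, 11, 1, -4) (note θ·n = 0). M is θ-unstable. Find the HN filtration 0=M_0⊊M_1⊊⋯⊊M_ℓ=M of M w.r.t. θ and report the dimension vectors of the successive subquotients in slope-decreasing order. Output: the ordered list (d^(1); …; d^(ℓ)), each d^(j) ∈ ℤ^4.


Interval decomposition of M: I[1,2], I[1,3], I[1,4], I[2,2].
HN type (ℓ=4): μ^(1)=11; μ^(2)=6; μ^(3)=8/3; μ^(4)=-14

((0, 2, 0, 0); (0, 1, 1, 0); (0, 1, 1, 1); (3, 0, 0, 0))


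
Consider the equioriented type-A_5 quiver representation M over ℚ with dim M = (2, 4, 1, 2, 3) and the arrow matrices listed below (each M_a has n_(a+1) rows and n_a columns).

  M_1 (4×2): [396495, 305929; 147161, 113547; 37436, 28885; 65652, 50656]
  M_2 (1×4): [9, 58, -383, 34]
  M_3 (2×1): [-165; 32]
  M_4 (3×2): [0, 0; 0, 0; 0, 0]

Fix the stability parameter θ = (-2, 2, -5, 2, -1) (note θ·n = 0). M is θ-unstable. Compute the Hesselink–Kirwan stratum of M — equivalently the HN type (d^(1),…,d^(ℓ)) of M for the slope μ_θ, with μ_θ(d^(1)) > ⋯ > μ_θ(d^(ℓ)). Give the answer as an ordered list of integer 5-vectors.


Via rank(M_{q-1}∘⋯∘M_p): M ≅ I[1,2], I[1,4], I[2,2]^2, I[4,4], I[5,5]^3.
μ_θ-semistable layers: μ^(1)=2; μ^(2)=-1; μ^(3)=-3/2; μ^(4)=-2

((0, 3, 0, 2, 0); (0, 0, 0, 0, 3); (0, 1, 1, 0, 0); (2, 0, 0, 0, 0))


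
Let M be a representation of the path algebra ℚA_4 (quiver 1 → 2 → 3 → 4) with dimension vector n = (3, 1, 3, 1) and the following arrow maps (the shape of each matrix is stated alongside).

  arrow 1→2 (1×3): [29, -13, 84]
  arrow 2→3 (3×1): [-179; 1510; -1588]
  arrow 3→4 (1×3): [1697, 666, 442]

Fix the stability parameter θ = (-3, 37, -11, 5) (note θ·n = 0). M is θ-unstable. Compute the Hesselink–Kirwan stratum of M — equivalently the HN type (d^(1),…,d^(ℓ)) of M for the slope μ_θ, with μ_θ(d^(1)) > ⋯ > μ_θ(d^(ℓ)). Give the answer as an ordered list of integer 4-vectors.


Via rank(M_{q-1}∘⋯∘M_p): M ≅ I[1,1]^2, I[1,4], I[3,3]^2.
μ_θ-semistable layers: μ^(1)=31/3; μ^(2)=-3; μ^(3)=-11

((0, 1, 1, 1); (3, 0, 0, 0); (0, 0, 2, 0))


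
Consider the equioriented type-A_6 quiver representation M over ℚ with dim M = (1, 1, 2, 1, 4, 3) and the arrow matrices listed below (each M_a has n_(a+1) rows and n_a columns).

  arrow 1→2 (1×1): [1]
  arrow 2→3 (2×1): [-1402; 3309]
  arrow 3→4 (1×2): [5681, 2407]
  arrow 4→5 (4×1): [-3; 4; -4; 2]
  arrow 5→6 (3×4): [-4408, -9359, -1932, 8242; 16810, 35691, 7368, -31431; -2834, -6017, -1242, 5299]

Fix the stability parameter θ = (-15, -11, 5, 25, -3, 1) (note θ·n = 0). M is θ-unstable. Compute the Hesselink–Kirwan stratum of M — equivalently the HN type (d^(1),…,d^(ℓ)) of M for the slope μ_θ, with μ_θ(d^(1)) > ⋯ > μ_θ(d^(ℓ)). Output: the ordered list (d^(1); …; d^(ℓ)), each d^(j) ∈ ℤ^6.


Via rank(M_{q-1}∘⋯∘M_p): M ≅ I[1,5], I[3,3], I[5,6]^3.
μ_θ-semistable layers: μ^(1)=11; μ^(2)=5; μ^(3)=1; μ^(4)=-3; μ^(5)=-11; μ^(6)=-15

((0, 0, 0, 1, 1, 0); (0, 0, 2, 0, 0, 0); (0, 0, 0, 0, 0, 3); (0, 0, 0, 0, 3, 0); (0, 1, 0, 0, 0, 0); (1, 0, 0, 0, 0, 0))


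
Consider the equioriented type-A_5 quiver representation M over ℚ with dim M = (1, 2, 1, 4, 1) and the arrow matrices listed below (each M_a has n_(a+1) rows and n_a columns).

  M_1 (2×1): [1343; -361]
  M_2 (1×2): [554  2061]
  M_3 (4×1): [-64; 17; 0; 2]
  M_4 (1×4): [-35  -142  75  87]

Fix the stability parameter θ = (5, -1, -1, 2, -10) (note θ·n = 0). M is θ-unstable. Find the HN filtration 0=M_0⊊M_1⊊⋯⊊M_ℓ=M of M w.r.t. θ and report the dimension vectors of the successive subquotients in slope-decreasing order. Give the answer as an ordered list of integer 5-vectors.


Via rank(M_{q-1}∘⋯∘M_p): M ≅ I[1,4], I[2,2], I[4,4]^2, I[4,5].
μ_θ-semistable layers: μ^(1)=2; μ^(2)=1; μ^(3)=-1; μ^(4)=-4

((0, 0, 0, 3, 0); (1, 1, 1, 0, 0); (0, 1, 0, 0, 0); (0, 0, 0, 1, 1))


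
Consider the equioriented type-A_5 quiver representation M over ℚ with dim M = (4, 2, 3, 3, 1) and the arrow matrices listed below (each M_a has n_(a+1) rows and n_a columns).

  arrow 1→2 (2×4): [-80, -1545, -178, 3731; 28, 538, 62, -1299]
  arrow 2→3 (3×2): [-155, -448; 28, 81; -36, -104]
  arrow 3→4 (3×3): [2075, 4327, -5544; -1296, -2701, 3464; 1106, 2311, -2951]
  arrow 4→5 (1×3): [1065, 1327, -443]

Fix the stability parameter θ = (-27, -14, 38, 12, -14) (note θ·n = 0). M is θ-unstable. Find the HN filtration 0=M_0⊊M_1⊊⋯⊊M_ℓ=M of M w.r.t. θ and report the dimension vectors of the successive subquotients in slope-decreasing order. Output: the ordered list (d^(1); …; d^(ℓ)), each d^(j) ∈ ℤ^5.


Via rank(M_{q-1}∘⋯∘M_p): M ≅ I[1,1]^2, I[1,4], I[1,5], I[3,4].
μ_θ-semistable layers: μ^(1)=25; μ^(2)=12; μ^(3)=-14; μ^(4)=-27

((0, 0, 2, 2, 0); (0, 0, 1, 1, 1); (0, 2, 0, 0, 0); (4, 0, 0, 0, 0))


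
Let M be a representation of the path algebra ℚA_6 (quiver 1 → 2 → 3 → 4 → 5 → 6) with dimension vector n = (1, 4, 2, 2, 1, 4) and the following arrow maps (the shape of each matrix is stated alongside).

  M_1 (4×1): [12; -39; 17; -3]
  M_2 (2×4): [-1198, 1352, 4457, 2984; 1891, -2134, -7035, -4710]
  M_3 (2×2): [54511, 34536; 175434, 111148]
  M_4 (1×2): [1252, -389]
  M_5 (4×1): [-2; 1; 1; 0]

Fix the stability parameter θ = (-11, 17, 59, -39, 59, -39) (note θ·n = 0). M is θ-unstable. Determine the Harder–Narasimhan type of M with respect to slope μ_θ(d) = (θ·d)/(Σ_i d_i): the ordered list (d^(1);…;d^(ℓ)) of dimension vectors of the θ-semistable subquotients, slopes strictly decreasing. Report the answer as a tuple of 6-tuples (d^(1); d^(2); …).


Via rank(M_{q-1}∘⋯∘M_p): M ≅ I[1,6], I[2,2]^2, I[2,4], I[6,6]^3.
μ_θ-semistable layers: μ^(1)=17; μ^(2)=37/3; μ^(3)=57/5; μ^(4)=-11; μ^(5)=-39

((0, 2, 0, 0, 0, 0); (0, 1, 1, 1, 0, 0); (0, 1, 1, 1, 1, 1); (1, 0, 0, 0, 0, 0); (0, 0, 0, 0, 0, 3))


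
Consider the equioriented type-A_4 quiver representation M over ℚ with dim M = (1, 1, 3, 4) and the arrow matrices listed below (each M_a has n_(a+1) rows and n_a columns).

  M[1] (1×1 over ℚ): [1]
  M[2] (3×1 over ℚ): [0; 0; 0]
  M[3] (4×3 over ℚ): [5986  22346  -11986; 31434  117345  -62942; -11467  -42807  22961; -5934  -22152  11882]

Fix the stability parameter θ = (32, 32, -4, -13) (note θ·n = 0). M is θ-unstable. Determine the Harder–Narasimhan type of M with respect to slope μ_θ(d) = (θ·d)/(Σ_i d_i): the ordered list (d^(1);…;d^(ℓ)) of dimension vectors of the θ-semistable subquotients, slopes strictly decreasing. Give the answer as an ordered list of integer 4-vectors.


Via rank(M_{q-1}∘⋯∘M_p): M ≅ I[1,2], I[3,4]^3, I[4,4].
μ_θ-semistable layers: μ^(1)=32; μ^(2)=-17/2; μ^(3)=-13

((1, 1, 0, 0); (0, 0, 3, 3); (0, 0, 0, 1))


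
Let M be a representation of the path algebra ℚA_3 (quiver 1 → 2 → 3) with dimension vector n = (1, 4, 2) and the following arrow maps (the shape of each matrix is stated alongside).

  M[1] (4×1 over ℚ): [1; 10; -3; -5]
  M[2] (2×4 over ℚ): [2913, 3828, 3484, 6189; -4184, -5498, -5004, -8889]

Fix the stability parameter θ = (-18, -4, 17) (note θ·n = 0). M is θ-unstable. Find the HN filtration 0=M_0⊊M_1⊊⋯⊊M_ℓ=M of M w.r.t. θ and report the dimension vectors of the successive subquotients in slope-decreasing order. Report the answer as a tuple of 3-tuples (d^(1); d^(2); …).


Barcode: M ≅ I[1,3], I[2,2]^2, I[2,3]. HN layers by μ_θ (3 steps, strictly decreasing):
  μ^(1)=17; μ^(2)=-4; μ^(3)=-18

((0, 0, 2); (0, 4, 0); (1, 0, 0))


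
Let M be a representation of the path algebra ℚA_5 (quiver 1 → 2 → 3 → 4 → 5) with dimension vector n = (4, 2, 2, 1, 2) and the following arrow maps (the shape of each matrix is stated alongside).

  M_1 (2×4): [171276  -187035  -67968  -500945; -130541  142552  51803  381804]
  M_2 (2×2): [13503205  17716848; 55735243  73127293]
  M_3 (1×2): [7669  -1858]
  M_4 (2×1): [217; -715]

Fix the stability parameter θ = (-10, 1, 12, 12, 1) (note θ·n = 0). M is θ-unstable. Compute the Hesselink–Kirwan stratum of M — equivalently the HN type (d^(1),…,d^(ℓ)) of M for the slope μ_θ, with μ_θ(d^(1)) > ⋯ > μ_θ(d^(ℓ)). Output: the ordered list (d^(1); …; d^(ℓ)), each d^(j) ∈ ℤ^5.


Via rank(M_{q-1}∘⋯∘M_p): M ≅ I[1,1]^2, I[1,3], I[1,5], I[5,5].
μ_θ-semistable layers: μ^(1)=12; μ^(2)=25/3; μ^(3)=1; μ^(4)=-10

((0, 0, 1, 0, 0); (0, 0, 1, 1, 1); (0, 2, 0, 0, 1); (4, 0, 0, 0, 0))


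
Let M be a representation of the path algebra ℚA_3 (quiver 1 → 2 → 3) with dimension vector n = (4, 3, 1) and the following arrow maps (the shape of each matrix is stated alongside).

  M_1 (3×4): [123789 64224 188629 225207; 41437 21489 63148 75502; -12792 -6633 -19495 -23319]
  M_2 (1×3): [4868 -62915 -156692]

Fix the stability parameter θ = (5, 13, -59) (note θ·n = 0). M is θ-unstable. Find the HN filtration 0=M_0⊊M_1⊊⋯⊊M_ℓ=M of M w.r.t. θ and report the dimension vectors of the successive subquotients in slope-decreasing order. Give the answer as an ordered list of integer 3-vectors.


Barcode: M ≅ I[1,1]^2, I[1,2], I[1,3], I[2,2]. HN layers by μ_θ (3 steps, strictly decreasing):
  μ^(1)=13; μ^(2)=5; μ^(3)=-41/3

((0, 2, 0); (3, 0, 0); (1, 1, 1))


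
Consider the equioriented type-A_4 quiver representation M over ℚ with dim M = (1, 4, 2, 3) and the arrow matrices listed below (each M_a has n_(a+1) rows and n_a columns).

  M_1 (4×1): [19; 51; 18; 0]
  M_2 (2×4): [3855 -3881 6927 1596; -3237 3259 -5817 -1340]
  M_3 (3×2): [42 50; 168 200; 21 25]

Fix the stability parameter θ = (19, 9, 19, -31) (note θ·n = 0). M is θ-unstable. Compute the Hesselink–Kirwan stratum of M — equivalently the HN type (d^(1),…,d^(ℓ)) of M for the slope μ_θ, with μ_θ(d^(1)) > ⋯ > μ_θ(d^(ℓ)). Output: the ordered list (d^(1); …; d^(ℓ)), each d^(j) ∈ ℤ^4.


Barcode: M ≅ I[1,2], I[2,2], I[2,3], I[2,4], I[4,4]^2. HN layers by μ_θ (5 steps, strictly decreasing):
  μ^(1)=19; μ^(2)=14; μ^(3)=9; μ^(4)=-1; μ^(5)=-31

((0, 0, 1, 0); (1, 1, 0, 0); (0, 2, 0, 0); (0, 1, 1, 1); (0, 0, 0, 2))


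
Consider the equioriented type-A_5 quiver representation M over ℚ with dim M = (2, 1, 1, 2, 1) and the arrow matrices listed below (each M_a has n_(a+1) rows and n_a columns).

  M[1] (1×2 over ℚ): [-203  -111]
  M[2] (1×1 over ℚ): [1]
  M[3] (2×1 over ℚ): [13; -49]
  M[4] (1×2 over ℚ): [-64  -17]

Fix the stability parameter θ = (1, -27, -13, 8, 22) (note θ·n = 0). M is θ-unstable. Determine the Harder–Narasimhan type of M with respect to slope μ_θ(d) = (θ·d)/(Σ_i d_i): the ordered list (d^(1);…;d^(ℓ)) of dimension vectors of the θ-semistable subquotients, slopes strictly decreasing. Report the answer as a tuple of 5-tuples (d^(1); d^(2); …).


Via rank(M_{q-1}∘⋯∘M_p): M ≅ I[1,1], I[1,5], I[4,4].
μ_θ-semistable layers: μ^(1)=22; μ^(2)=8; μ^(3)=1; μ^(4)=-13

((0, 0, 0, 0, 1); (0, 0, 0, 2, 0); (1, 0, 0, 0, 0); (1, 1, 1, 0, 0))


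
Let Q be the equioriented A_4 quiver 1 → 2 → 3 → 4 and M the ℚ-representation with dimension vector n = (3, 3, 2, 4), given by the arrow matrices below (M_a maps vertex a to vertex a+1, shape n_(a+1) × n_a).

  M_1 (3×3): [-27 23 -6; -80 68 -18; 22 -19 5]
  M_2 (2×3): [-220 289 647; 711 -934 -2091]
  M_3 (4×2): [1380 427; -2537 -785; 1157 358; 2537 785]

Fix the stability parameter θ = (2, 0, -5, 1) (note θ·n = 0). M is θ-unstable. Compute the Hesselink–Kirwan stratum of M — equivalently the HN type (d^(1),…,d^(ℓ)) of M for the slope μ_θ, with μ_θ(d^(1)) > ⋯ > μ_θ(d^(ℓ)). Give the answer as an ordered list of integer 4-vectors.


Via rank(M_{q-1}∘⋯∘M_p): M ≅ I[1,2], I[1,4]^2, I[4,4]^2.
μ_θ-semistable layers: μ^(1)=1; μ^(2)=-1

((1, 1, 0, 4); (2, 2, 2, 0))


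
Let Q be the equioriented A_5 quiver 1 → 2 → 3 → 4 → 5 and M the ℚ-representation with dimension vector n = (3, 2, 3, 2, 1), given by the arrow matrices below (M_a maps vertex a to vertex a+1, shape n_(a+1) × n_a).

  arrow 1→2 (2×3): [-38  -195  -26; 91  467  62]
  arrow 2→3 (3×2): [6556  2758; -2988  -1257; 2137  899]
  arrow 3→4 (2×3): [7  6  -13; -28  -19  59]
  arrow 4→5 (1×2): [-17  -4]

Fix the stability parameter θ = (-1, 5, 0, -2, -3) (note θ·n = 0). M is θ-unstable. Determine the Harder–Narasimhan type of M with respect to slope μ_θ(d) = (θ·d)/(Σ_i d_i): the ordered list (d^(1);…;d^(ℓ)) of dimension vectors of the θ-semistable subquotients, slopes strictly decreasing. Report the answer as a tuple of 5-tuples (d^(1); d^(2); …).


Barcode: M ≅ I[1,1], I[1,4], I[1,5], I[3,3]. HN layers by μ_θ (3 steps, strictly decreasing):
  μ^(1)=1; μ^(2)=0; μ^(3)=-1

((0, 1, 1, 1, 0); (0, 1, 2, 1, 1); (3, 0, 0, 0, 0))


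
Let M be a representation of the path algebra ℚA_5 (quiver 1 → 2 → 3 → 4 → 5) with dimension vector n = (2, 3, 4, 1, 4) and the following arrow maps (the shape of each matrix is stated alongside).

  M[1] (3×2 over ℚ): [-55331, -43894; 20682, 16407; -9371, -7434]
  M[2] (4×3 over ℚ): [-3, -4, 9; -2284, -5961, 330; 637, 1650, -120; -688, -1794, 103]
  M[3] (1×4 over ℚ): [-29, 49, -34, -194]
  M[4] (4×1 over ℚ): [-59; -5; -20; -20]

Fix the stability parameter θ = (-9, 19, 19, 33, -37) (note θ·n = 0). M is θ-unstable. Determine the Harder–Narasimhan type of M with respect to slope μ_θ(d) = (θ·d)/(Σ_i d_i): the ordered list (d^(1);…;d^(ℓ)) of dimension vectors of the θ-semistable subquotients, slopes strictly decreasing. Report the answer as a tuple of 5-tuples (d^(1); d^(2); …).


Barcode: M ≅ I[1,3], I[1,5], I[2,3], I[3,3], I[5,5]^3. HN layers by μ_θ (4 steps, strictly decreasing):
  μ^(1)=19; μ^(2)=17/2; μ^(3)=-9; μ^(4)=-37

((0, 2, 3, 0, 0); (0, 1, 1, 1, 1); (2, 0, 0, 0, 0); (0, 0, 0, 0, 3))


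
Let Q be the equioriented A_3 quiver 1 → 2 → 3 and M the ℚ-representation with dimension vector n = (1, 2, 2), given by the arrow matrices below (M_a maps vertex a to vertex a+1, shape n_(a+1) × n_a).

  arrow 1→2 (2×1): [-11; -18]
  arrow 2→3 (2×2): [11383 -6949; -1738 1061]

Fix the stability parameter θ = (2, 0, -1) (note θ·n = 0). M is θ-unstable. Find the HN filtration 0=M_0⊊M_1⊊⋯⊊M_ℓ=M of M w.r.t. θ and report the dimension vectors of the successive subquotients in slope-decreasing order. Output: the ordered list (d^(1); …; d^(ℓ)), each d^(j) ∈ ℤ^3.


Interval decomposition of M: I[1,3], I[2,3].
HN type (ℓ=2): μ^(1)=1/3; μ^(2)=-1/2

((1, 1, 1); (0, 1, 1))


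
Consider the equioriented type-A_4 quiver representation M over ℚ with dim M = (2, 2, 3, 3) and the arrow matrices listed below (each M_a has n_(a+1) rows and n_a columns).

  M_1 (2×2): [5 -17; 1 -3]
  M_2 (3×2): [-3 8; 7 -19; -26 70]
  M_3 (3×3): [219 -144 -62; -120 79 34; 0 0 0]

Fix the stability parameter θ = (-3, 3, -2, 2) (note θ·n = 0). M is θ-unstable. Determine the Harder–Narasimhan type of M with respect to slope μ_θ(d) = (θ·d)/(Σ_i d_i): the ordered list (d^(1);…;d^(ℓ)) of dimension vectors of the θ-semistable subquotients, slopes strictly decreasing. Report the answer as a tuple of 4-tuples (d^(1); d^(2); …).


Interval decomposition of M: I[1,4]^2, I[3,3], I[4,4].
HN type (ℓ=4): μ^(1)=2; μ^(2)=1/2; μ^(3)=-2; μ^(4)=-3

((0, 0, 0, 3); (0, 2, 2, 0); (0, 0, 1, 0); (2, 0, 0, 0))


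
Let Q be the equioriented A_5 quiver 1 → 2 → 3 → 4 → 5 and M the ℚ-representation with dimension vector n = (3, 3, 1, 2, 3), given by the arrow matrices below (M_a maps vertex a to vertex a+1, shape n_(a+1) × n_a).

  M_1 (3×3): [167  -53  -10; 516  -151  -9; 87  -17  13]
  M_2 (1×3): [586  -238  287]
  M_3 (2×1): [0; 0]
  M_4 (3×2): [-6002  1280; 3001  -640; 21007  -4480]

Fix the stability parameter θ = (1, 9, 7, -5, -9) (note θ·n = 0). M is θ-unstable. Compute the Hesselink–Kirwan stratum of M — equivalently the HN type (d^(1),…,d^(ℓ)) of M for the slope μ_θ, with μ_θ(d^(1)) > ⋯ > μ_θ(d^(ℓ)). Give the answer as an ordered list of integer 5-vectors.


Barcode: M ≅ I[1,2]^2, I[1,3], I[4,4], I[4,5], I[5,5]^2. HN layers by μ_θ (6 steps, strictly decreasing):
  μ^(1)=9; μ^(2)=8; μ^(3)=1; μ^(4)=-5; μ^(5)=-7; μ^(6)=-9

((0, 2, 0, 0, 0); (0, 1, 1, 0, 0); (3, 0, 0, 0, 0); (0, 0, 0, 1, 0); (0, 0, 0, 1, 1); (0, 0, 0, 0, 2))


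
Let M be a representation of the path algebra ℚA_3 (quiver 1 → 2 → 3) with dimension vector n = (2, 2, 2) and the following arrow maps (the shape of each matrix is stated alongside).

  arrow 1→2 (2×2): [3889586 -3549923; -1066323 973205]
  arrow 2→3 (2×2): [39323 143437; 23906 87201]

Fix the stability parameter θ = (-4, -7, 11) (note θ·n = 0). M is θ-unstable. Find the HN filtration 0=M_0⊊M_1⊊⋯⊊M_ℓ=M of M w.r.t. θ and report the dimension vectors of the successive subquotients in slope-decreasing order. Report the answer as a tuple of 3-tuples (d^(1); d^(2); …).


Interval decomposition of M: I[1,3]^2.
HN type (ℓ=2): μ^(1)=11; μ^(2)=-11/2

((0, 0, 2); (2, 2, 0))


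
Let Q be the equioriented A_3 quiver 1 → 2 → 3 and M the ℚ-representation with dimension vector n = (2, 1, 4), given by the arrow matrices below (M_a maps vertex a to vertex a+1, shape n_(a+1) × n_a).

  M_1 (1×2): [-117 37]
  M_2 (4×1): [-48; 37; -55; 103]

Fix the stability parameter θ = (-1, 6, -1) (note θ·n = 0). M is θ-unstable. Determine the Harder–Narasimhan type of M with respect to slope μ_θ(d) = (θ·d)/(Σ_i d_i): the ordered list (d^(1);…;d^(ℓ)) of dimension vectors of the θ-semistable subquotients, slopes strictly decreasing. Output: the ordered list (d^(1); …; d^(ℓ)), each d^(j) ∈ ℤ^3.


Barcode: M ≅ I[1,1], I[1,3], I[3,3]^3. HN layers by μ_θ (2 steps, strictly decreasing):
  μ^(1)=5/2; μ^(2)=-1

((0, 1, 1); (2, 0, 3))


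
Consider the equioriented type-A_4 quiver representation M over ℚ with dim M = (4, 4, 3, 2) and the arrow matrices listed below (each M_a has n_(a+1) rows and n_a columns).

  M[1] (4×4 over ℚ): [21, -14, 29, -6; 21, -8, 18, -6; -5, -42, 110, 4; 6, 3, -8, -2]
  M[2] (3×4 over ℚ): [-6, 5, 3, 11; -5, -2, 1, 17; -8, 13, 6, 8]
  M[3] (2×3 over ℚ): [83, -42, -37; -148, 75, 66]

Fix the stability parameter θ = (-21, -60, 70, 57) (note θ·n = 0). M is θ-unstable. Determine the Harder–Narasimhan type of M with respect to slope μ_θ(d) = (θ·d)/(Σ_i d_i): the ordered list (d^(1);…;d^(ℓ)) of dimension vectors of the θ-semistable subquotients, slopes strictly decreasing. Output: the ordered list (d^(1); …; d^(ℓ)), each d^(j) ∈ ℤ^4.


Barcode: M ≅ I[1,2], I[1,3], I[1,4]^2. HN layers by μ_θ (3 steps, strictly decreasing):
  μ^(1)=70; μ^(2)=127/2; μ^(3)=-81/2

((0, 0, 1, 0); (0, 0, 2, 2); (4, 4, 0, 0))


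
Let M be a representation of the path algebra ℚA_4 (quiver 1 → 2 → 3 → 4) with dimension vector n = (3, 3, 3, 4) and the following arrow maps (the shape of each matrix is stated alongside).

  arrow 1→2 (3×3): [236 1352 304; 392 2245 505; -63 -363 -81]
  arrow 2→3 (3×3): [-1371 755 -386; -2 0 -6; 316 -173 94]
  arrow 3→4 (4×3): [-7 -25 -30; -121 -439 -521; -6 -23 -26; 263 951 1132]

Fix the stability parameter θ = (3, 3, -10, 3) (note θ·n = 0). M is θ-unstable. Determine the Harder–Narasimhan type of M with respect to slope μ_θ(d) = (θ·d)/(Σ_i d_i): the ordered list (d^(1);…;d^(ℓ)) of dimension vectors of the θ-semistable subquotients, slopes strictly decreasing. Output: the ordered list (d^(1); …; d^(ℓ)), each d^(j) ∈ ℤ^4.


Barcode: M ≅ I[1,1], I[1,4]^2, I[2,4], I[4,4]. HN layers by μ_θ (3 steps, strictly decreasing):
  μ^(1)=3; μ^(2)=-4/3; μ^(3)=-7/2

((1, 0, 0, 4); (2, 2, 2, 0); (0, 1, 1, 0))


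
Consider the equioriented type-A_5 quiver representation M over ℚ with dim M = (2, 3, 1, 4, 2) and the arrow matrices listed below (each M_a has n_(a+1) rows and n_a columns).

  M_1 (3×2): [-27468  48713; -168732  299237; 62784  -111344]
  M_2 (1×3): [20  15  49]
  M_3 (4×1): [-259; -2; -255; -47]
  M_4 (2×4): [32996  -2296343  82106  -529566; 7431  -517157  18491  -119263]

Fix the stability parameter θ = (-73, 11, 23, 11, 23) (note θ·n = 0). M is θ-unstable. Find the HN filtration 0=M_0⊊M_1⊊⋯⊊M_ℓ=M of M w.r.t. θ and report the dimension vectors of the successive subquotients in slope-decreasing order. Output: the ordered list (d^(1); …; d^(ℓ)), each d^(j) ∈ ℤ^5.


Interval decomposition of M: I[1,1], I[1,5], I[2,2]^2, I[4,4]^2, I[4,5].
HN type (ℓ=4): μ^(1)=23; μ^(2)=17; μ^(3)=11; μ^(4)=-73

((0, 0, 0, 0, 2); (0, 0, 1, 1, 0); (0, 3, 0, 3, 0); (2, 0, 0, 0, 0))


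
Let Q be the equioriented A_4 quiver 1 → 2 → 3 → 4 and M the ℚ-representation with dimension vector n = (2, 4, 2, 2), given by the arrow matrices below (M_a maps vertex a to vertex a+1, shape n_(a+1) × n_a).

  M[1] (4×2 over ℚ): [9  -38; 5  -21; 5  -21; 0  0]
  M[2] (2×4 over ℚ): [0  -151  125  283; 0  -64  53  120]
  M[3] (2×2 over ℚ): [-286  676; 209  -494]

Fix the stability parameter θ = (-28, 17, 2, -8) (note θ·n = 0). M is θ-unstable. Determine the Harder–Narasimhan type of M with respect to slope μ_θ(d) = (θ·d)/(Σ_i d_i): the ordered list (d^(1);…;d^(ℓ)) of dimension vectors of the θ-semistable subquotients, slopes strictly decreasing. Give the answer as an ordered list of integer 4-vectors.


Via rank(M_{q-1}∘⋯∘M_p): M ≅ I[1,2], I[1,3], I[2,2], I[2,4], I[4,4].
μ_θ-semistable layers: μ^(1)=17; μ^(2)=19/2; μ^(3)=11/3; μ^(4)=-8; μ^(5)=-28

((0, 2, 0, 0); (0, 1, 1, 0); (0, 1, 1, 1); (0, 0, 0, 1); (2, 0, 0, 0))


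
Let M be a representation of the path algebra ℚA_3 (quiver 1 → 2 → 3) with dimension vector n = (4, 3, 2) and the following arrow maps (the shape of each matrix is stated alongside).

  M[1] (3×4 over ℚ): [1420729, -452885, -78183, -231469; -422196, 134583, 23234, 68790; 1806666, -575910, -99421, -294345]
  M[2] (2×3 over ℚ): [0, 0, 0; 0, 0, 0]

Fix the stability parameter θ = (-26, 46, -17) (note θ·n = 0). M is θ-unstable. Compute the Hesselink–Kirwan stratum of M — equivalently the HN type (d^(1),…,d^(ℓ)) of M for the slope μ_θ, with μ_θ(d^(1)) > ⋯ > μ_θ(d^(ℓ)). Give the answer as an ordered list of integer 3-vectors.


Interval decomposition of M: I[1,1], I[1,2]^3, I[3,3]^2.
HN type (ℓ=3): μ^(1)=46; μ^(2)=-17; μ^(3)=-26

((0, 3, 0); (0, 0, 2); (4, 0, 0))


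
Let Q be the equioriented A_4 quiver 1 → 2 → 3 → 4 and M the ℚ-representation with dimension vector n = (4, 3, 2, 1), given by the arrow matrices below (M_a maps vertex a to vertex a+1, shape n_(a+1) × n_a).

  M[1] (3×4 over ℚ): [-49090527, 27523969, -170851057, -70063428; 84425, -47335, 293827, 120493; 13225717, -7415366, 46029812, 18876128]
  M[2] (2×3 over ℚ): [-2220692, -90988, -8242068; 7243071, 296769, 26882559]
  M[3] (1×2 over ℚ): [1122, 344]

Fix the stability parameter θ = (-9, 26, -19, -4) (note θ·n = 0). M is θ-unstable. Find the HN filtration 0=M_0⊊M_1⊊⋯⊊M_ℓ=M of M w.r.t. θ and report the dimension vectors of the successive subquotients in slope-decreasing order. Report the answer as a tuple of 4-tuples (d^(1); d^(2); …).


Barcode: M ≅ I[1,1], I[1,2]^2, I[1,3], I[3,4]. HN layers by μ_θ (5 steps, strictly decreasing):
  μ^(1)=26; μ^(2)=7/2; μ^(3)=-4; μ^(4)=-9; μ^(5)=-19

((0, 2, 0, 0); (0, 1, 1, 0); (0, 0, 0, 1); (4, 0, 0, 0); (0, 0, 1, 0))


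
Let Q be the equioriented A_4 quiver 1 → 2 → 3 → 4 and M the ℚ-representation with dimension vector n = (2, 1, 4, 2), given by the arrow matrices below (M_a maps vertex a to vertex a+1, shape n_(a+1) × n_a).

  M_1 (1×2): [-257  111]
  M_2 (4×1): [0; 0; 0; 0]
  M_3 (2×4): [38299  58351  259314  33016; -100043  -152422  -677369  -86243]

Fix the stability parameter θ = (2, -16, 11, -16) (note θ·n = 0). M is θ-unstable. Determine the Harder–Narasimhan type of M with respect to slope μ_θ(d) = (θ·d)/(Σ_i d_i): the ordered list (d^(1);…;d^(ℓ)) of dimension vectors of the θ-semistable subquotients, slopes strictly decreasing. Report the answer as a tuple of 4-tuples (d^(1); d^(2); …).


Interval decomposition of M: I[1,1], I[1,2], I[3,3]^2, I[3,4]^2.
HN type (ℓ=4): μ^(1)=11; μ^(2)=2; μ^(3)=-5/2; μ^(4)=-7

((0, 0, 2, 0); (1, 0, 0, 0); (0, 0, 2, 2); (1, 1, 0, 0))


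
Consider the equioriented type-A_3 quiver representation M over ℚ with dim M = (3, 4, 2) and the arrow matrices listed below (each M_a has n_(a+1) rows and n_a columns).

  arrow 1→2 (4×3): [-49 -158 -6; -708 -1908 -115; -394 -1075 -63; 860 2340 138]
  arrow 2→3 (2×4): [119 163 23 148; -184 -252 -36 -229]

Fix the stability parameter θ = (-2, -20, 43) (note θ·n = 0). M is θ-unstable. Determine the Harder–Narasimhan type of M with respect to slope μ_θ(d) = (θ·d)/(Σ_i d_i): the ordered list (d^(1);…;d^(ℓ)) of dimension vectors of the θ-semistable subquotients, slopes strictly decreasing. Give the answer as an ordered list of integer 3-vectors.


Interval decomposition of M: I[1,2], I[1,3]^2, I[2,2].
HN type (ℓ=3): μ^(1)=43; μ^(2)=-11; μ^(3)=-20

((0, 0, 2); (3, 3, 0); (0, 1, 0))


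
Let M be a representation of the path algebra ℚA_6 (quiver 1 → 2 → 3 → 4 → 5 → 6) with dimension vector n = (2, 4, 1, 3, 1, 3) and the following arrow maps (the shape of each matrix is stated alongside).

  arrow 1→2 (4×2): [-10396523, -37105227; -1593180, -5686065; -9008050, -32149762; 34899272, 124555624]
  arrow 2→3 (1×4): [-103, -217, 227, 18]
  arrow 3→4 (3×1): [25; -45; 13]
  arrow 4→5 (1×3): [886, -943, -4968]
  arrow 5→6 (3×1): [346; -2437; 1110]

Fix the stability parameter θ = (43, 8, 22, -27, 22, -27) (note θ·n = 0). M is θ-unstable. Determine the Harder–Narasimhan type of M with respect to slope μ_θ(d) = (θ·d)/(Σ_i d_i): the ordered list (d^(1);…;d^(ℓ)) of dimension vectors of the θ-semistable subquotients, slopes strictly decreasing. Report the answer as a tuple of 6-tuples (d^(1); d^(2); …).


Barcode: M ≅ I[1,2], I[1,6], I[2,2]^2, I[4,4]^2, I[6,6]^2. HN layers by μ_θ (4 steps, strictly decreasing):
  μ^(1)=51/2; μ^(2)=8; μ^(3)=41/6; μ^(4)=-27

((1, 1, 0, 0, 0, 0); (0, 2, 0, 0, 0, 0); (1, 1, 1, 1, 1, 1); (0, 0, 0, 2, 0, 2))


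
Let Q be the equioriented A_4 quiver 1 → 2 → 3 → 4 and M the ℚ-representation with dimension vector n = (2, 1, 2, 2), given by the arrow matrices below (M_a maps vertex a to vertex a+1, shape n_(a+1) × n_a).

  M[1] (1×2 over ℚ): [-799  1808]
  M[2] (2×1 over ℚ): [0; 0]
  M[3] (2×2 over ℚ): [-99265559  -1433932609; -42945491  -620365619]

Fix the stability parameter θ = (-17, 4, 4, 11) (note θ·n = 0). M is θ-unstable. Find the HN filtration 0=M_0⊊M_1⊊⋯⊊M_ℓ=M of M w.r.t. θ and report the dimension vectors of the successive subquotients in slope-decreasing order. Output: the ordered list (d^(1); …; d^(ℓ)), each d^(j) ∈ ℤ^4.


Barcode: M ≅ I[1,1], I[1,2], I[3,4]^2. HN layers by μ_θ (3 steps, strictly decreasing):
  μ^(1)=11; μ^(2)=4; μ^(3)=-17

((0, 0, 0, 2); (0, 1, 2, 0); (2, 0, 0, 0))


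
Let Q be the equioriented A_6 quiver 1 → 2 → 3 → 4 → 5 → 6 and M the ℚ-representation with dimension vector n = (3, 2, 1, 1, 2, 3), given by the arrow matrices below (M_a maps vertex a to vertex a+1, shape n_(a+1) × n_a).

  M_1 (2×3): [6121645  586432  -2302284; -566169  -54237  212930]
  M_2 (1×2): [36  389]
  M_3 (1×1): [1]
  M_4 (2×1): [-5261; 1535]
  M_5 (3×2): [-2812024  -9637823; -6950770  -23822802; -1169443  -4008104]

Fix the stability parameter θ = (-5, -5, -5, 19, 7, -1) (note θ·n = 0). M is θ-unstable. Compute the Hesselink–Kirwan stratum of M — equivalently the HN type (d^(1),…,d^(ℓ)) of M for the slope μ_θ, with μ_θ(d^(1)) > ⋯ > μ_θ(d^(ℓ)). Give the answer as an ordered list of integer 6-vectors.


Barcode: M ≅ I[1,1], I[1,2], I[1,6], I[5,6], I[6,6]. HN layers by μ_θ (4 steps, strictly decreasing):
  μ^(1)=25/3; μ^(2)=3; μ^(3)=-1; μ^(4)=-5

((0, 0, 0, 1, 1, 1); (0, 0, 0, 0, 1, 1); (0, 0, 0, 0, 0, 1); (3, 2, 1, 0, 0, 0))


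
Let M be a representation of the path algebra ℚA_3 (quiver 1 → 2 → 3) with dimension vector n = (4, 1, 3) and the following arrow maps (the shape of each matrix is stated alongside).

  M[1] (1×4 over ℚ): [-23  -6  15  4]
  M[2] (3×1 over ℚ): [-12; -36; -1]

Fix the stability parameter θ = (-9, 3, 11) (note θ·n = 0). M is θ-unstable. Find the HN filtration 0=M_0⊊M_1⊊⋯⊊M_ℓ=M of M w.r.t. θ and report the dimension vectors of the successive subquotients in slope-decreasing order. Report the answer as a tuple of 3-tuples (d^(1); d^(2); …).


Interval decomposition of M: I[1,1]^3, I[1,3], I[3,3]^2.
HN type (ℓ=3): μ^(1)=11; μ^(2)=3; μ^(3)=-9

((0, 0, 3); (0, 1, 0); (4, 0, 0))


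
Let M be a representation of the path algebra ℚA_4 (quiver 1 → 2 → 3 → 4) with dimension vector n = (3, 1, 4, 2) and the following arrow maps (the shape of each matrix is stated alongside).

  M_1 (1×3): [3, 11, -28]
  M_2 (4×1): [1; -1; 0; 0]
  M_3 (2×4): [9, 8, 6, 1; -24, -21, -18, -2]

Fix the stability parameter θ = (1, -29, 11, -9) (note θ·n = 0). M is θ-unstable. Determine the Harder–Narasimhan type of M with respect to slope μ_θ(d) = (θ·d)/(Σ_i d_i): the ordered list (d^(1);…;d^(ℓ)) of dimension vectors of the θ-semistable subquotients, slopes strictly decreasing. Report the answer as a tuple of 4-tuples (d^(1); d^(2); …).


Barcode: M ≅ I[1,1]^2, I[1,4], I[3,3]^2, I[3,4]. HN layers by μ_θ (3 steps, strictly decreasing):
  μ^(1)=11; μ^(2)=1; μ^(3)=-14

((0, 0, 2, 0); (2, 0, 2, 2); (1, 1, 0, 0))


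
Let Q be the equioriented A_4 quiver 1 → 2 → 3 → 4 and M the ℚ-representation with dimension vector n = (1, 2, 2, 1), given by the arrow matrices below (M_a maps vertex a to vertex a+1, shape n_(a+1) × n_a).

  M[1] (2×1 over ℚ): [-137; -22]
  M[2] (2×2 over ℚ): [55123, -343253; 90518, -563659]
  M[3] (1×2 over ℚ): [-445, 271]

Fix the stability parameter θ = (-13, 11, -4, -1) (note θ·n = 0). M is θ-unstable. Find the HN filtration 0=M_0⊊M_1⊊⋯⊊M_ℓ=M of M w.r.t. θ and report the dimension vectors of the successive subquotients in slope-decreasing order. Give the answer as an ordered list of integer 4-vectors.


Interval decomposition of M: I[1,4], I[2,3].
HN type (ℓ=3): μ^(1)=7/2; μ^(2)=2; μ^(3)=-13

((0, 1, 1, 0); (0, 1, 1, 1); (1, 0, 0, 0))


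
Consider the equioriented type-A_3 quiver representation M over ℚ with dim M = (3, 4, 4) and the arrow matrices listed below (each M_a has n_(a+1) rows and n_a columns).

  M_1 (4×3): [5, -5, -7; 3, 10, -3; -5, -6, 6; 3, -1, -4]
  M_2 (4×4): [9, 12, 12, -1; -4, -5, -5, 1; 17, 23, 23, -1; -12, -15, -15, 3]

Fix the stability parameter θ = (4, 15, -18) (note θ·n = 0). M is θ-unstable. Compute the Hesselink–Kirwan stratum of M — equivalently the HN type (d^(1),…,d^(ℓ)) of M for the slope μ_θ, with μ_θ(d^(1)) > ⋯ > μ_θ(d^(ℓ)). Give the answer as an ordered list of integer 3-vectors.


Via rank(M_{q-1}∘⋯∘M_p): M ≅ I[1,2], I[1,3]^2, I[2,3], I[3,3].
μ_θ-semistable layers: μ^(1)=15; μ^(2)=4; μ^(3)=1/3; μ^(4)=-3/2; μ^(5)=-18

((0, 1, 0); (1, 0, 0); (2, 2, 2); (0, 1, 1); (0, 0, 1))


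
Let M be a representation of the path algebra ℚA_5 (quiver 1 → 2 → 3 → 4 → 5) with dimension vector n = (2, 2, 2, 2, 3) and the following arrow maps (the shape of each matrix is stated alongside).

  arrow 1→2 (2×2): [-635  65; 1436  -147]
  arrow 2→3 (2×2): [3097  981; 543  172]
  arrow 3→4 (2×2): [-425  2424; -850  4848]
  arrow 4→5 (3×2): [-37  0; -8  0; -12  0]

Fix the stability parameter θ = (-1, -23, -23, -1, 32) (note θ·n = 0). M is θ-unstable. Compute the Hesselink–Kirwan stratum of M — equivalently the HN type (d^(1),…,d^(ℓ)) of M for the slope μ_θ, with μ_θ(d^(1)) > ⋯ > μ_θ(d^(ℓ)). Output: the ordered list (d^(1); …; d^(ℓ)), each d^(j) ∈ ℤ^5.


Via rank(M_{q-1}∘⋯∘M_p): M ≅ I[1,3], I[1,5], I[4,4], I[5,5]^2.
μ_θ-semistable layers: μ^(1)=32; μ^(2)=-1; μ^(3)=-47/3

((0, 0, 0, 0, 3); (0, 0, 0, 2, 0); (2, 2, 2, 0, 0))


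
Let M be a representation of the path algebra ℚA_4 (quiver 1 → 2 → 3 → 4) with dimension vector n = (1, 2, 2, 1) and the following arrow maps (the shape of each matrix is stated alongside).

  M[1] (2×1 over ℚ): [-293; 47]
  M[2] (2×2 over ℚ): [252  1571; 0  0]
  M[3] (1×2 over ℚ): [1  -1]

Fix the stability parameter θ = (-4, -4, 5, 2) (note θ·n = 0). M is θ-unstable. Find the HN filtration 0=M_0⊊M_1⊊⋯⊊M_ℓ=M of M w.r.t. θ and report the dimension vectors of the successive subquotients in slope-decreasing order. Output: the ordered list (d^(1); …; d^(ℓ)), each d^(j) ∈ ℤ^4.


Interval decomposition of M: I[1,4], I[2,2], I[3,3].
HN type (ℓ=3): μ^(1)=5; μ^(2)=7/2; μ^(3)=-4

((0, 0, 1, 0); (0, 0, 1, 1); (1, 2, 0, 0))


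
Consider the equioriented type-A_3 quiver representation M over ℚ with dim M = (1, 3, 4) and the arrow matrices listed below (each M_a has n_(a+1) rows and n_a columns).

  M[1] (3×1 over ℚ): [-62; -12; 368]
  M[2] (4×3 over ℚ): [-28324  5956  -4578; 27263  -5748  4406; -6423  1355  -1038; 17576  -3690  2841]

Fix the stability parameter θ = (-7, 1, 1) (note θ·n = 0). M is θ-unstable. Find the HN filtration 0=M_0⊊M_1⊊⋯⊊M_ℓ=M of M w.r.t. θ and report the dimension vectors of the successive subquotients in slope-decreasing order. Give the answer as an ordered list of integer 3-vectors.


Interval decomposition of M: I[1,3], I[2,3]^2, I[3,3].
HN type (ℓ=2): μ^(1)=1; μ^(2)=-7

((0, 3, 4); (1, 0, 0))
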